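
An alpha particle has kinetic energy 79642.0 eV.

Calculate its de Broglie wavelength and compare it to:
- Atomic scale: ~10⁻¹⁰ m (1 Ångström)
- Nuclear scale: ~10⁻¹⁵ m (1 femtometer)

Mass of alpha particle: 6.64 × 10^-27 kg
λ = 5.09 × 10^-14 m, which is between nuclear and atomic scales.

Using λ = h/√(2mKE):

KE = 79642.0 eV = 1.276 × 10^-14 J

λ = h/√(2mKE)
λ = (6.626 × 10^-34 J·s) / √(2 × 6.64 × 10^-27 kg × 1.276 × 10^-14 J)
λ = 5.09 × 10^-14 m

Comparison:
- Atomic scale (10⁻¹⁰ m): λ is 0.00051× this size
- Nuclear scale (10⁻¹⁵ m): λ is 51× this size

The wavelength is between nuclear and atomic scales.

This wavelength is appropriate for probing atomic structure but too large for nuclear physics experiments.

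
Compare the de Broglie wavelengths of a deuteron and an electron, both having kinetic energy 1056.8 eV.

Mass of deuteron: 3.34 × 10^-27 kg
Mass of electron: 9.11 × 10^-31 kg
The electron has the longer wavelength.

Using λ = h/√(2mKE):

For deuteron: λ₁ = h/√(2m₁KE) = 6.23 × 10^-13 m
For electron: λ₂ = h/√(2m₂KE) = 3.77 × 10^-11 m

Since λ ∝ 1/√m at constant kinetic energy, the lighter particle has the longer wavelength.

The electron has the longer de Broglie wavelength.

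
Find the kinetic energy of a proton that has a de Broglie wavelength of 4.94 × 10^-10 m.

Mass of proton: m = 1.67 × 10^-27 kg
5.39 × 10^-22 J (or 3.36 × 10^-3 eV)

From λ = h/√(2mKE), we solve for KE:

λ² = h²/(2mKE)
KE = h²/(2mλ²)
KE = (6.626 × 10^-34 J·s)² / (2 × 1.67 × 10^-27 kg × (4.94 × 10^-10 m)²)
KE = 5.39 × 10^-22 J
KE = 3.36 × 10^-3 eV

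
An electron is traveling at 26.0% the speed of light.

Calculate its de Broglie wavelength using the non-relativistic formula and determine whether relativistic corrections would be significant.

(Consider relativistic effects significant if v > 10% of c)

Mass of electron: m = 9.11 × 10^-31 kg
Yes, relativistic corrections are needed.

Using the non-relativistic de Broglie formula λ = h/(mv):

v = 26.0% × c = 7.795 × 10^7 m/s

λ = h/(mv)
λ = (6.626 × 10^-34 J·s) / (9.11 × 10^-31 kg × 7.795 × 10^7 m/s)
λ = 9.33 × 10^-12 m

Since v = 26.0% of c > 10% of c, relativistic corrections ARE significant and the actual wavelength would differ from this non-relativistic estimate.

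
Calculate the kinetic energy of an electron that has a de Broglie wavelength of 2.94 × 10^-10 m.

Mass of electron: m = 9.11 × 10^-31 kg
2.79 × 10^-18 J (or 17.4 eV)

From λ = h/√(2mKE), we solve for KE:

λ² = h²/(2mKE)
KE = h²/(2mλ²)
KE = (6.626 × 10^-34 J·s)² / (2 × 9.11 × 10^-31 kg × (2.94 × 10^-10 m)²)
KE = 2.79 × 10^-18 J
KE = 17.4 eV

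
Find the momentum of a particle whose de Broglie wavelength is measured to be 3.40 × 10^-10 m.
1.95 × 10^-24 kg·m/s

From the de Broglie relation λ = h/p, we solve for p:

p = h/λ
p = (6.626 × 10^-34 J·s) / (3.40 × 10^-10 m)
p = 1.95 × 10^-24 kg·m/s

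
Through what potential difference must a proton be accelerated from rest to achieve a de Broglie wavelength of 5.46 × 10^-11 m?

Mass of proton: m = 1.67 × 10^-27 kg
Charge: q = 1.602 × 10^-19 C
2.75 × 10^-1 V

From λ = h/√(2mqV), we solve for V:

λ² = h²/(2mqV)
V = h²/(2mqλ²)
V = (6.626 × 10^-34 J·s)² / (2 × 1.67 × 10^-27 kg × 1.602 × 10^-19 C × (5.46 × 10^-11 m)²)
V = 2.75 × 10^-1 V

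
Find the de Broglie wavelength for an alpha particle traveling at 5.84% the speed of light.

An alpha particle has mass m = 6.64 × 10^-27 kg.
5.70 × 10^-15 m

Using the de Broglie relation λ = h/(mv):

v = 5.84% × c = 1.751 × 10^7 m/s

λ = h/(mv)
λ = (6.626 × 10^-34 J·s) / (6.64 × 10^-27 kg × 1.751 × 10^7 m/s)
λ = 5.70 × 10^-15 m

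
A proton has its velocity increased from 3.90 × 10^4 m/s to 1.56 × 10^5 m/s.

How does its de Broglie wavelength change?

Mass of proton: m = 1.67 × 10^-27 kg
The wavelength decreases by a factor of 4.

Using λ = h/(mv):

Initial wavelength: λ₁ = h/(mv₁) = 1.02 × 10^-11 m
Final wavelength: λ₂ = h/(mv₂) = 2.54 × 10^-12 m

Since λ ∝ 1/v, when velocity increases by a factor of 4, the wavelength decreases by a factor of 4.

λ₂/λ₁ = v₁/v₂ = 1/4

The wavelength decreases by a factor of 4.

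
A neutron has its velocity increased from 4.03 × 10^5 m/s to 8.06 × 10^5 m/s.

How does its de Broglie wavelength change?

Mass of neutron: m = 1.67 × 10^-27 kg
The wavelength decreases by a factor of 2.

Using λ = h/(mv):

Initial wavelength: λ₁ = h/(mv₁) = 9.85 × 10^-13 m
Final wavelength: λ₂ = h/(mv₂) = 4.92 × 10^-13 m

Since λ ∝ 1/v, when velocity increases by a factor of 2, the wavelength decreases by a factor of 2.

λ₂/λ₁ = v₁/v₂ = 1/2

The wavelength decreases by a factor of 2.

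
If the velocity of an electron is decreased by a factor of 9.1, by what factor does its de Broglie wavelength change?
The wavelength increases by a factor of 9.1.

From λ = h/(mv), the wavelength is inversely proportional to velocity:

λ ∝ 1/v

If v → v/9.1, then λ → 9.1λ

When velocity is decreased by a factor of 9.1, the wavelength increases by a factor of 9.1.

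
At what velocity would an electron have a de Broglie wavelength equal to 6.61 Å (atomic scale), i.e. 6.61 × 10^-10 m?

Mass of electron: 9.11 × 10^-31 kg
1.10 × 10^6 m/s

From λ = h/(mv), solve for v:

v = h/(mλ)
v = (6.626 × 10^-34 J·s) / (9.11 × 10^-31 kg × 6.61 × 10^-10 m)
v = 1.10 × 10^6 m/s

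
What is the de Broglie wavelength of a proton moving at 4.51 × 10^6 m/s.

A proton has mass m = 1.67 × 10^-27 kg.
8.80 × 10^-14 m

Using the de Broglie relation λ = h/(mv):

λ = h/(mv)
λ = (6.626 × 10^-34 J·s) / (1.67 × 10^-27 kg × 4.51 × 10^6 m/s)
λ = 8.80 × 10^-14 m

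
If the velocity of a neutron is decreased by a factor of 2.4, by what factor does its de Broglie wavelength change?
The wavelength increases by a factor of 2.4.

From λ = h/(mv), the wavelength is inversely proportional to velocity:

λ ∝ 1/v

If v → v/2.4, then λ → 2.4λ

When velocity is decreased by a factor of 2.4, the wavelength increases by a factor of 2.4.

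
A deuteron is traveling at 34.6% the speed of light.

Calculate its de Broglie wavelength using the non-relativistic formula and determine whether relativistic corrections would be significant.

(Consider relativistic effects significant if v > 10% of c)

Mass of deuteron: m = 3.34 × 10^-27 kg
Yes, relativistic corrections are needed.

Using the non-relativistic de Broglie formula λ = h/(mv):

v = 34.6% × c = 1.037 × 10^8 m/s

λ = h/(mv)
λ = (6.626 × 10^-34 J·s) / (3.34 × 10^-27 kg × 1.037 × 10^8 m/s)
λ = 1.91 × 10^-15 m

Since v = 34.6% of c > 10% of c, relativistic corrections ARE significant and the actual wavelength would differ from this non-relativistic estimate.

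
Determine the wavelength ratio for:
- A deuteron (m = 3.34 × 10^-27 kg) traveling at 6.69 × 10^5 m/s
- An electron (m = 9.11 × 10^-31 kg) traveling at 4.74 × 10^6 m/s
λ₁/λ₂ = 1.93 × 10^-3

Using λ = h/(mv):

λ₁ = h/(m₁v₁) = 2.97 × 10^-13 m
λ₂ = h/(m₂v₂) = 1.53 × 10^-10 m

Ratio λ₁/λ₂ = (m₂v₂)/(m₁v₁)
         = (9.11 × 10^-31 kg × 4.74 × 10^6 m/s) / (3.34 × 10^-27 kg × 6.69 × 10^5 m/s)
         = 1.93 × 10^-3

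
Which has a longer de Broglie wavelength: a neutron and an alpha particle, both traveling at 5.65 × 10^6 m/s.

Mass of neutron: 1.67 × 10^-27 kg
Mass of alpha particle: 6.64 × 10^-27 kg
The neutron has the longer wavelength.

Using λ = h/(mv), since both particles have the same velocity, the wavelength depends only on mass.

For neutron: λ₁ = h/(m₁v) = 7.02 × 10^-14 m
For alpha particle: λ₂ = h/(m₂v) = 1.77 × 10^-14 m

Since λ ∝ 1/m at constant velocity, the lighter particle has the longer wavelength.

The neutron has the longer de Broglie wavelength.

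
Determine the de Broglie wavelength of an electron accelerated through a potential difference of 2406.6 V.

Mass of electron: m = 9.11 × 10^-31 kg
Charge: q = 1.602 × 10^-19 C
2.50 × 10^-11 m

When a particle is accelerated through voltage V, it gains kinetic energy KE = qV.

The de Broglie wavelength is then λ = h/√(2mqV):

λ = h/√(2mqV)
λ = (6.626 × 10^-34 J·s) / √(2 × 9.11 × 10^-31 kg × 1.602 × 10^-19 C × 2406.6 V)
λ = 2.50 × 10^-11 m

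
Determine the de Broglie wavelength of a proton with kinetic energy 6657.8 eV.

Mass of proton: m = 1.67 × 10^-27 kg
3.51 × 10^-13 m

Using λ = h/√(2mKE):

First convert KE to Joules: KE = 6657.8 eV = 1.067 × 10^-15 J

λ = h/√(2mKE)
λ = (6.626 × 10^-34 J·s) / √(2 × 1.67 × 10^-27 kg × 1.067 × 10^-15 J)
λ = 3.51 × 10^-13 m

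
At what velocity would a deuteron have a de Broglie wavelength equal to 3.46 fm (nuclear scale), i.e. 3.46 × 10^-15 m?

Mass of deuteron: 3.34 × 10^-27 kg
5.73 × 10^7 m/s

From λ = h/(mv), solve for v:

v = h/(mλ)
v = (6.626 × 10^-34 J·s) / (3.34 × 10^-27 kg × 3.46 × 10^-15 m)
v = 5.73 × 10^7 m/s

Note: This velocity is 19.1% of the speed of light, so relativistic corrections would be needed for a more accurate calculation.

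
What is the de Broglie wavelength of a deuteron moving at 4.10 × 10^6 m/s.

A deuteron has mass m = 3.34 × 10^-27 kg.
4.84 × 10^-14 m

Using the de Broglie relation λ = h/(mv):

λ = h/(mv)
λ = (6.626 × 10^-34 J·s) / (3.34 × 10^-27 kg × 4.10 × 10^6 m/s)
λ = 4.84 × 10^-14 m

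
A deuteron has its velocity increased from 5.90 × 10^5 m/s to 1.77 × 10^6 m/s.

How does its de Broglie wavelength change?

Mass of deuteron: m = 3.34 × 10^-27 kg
The wavelength decreases by a factor of 3.

Using λ = h/(mv):

Initial wavelength: λ₁ = h/(mv₁) = 3.36 × 10^-13 m
Final wavelength: λ₂ = h/(mv₂) = 1.12 × 10^-13 m

Since λ ∝ 1/v, when velocity increases by a factor of 3, the wavelength decreases by a factor of 3.

λ₂/λ₁ = v₁/v₂ = 1/3

The wavelength decreases by a factor of 3.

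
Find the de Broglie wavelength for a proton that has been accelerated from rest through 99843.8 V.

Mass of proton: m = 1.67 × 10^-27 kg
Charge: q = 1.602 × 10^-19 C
9.07 × 10^-14 m

When a particle is accelerated through voltage V, it gains kinetic energy KE = qV.

The de Broglie wavelength is then λ = h/√(2mqV):

λ = h/√(2mqV)
λ = (6.626 × 10^-34 J·s) / √(2 × 1.67 × 10^-27 kg × 1.602 × 10^-19 C × 99843.8 V)
λ = 9.07 × 10^-14 m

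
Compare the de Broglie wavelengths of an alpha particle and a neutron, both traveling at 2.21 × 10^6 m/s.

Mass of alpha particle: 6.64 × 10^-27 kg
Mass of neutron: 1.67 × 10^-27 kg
The neutron has the longer wavelength.

Using λ = h/(mv), since both particles have the same velocity, the wavelength depends only on mass.

For alpha particle: λ₁ = h/(m₁v) = 4.52 × 10^-14 m
For neutron: λ₂ = h/(m₂v) = 1.80 × 10^-13 m

Since λ ∝ 1/m at constant velocity, the lighter particle has the longer wavelength.

The neutron has the longer de Broglie wavelength.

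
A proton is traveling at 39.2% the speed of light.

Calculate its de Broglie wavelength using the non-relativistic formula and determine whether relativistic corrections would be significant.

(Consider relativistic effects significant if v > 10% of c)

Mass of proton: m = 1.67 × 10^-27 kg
Yes, relativistic corrections are needed.

Using the non-relativistic de Broglie formula λ = h/(mv):

v = 39.2% × c = 1.175 × 10^8 m/s

λ = h/(mv)
λ = (6.626 × 10^-34 J·s) / (1.67 × 10^-27 kg × 1.175 × 10^8 m/s)
λ = 3.38 × 10^-15 m

Since v = 39.2% of c > 10% of c, relativistic corrections ARE significant and the actual wavelength would differ from this non-relativistic estimate.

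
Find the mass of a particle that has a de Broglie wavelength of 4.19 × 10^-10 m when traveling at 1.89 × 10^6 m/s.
8.37 × 10^-31 kg

From the de Broglie relation λ = h/(mv), we solve for m:

m = h/(λv)
m = (6.626 × 10^-34 J·s) / (4.19 × 10^-10 m × 1.89 × 10^6 m/s)
m = 8.37 × 10^-31 kg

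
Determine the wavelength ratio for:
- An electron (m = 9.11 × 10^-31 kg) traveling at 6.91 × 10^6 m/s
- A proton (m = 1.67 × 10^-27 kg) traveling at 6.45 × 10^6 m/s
λ₁/λ₂ = 1.71 × 10^3

Using λ = h/(mv):

λ₁ = h/(m₁v₁) = 1.05 × 10^-10 m
λ₂ = h/(m₂v₂) = 6.15 × 10^-14 m

Ratio λ₁/λ₂ = (m₂v₂)/(m₁v₁)
         = (1.67 × 10^-27 kg × 6.45 × 10^6 m/s) / (9.11 × 10^-31 kg × 6.91 × 10^6 m/s)
         = 1.71 × 10^3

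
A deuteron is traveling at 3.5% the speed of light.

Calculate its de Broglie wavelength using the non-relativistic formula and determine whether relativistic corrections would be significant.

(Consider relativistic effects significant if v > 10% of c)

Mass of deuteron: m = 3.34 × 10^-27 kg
No, relativistic corrections are not needed.

Using the non-relativistic de Broglie formula λ = h/(mv):

v = 3.5% × c = 1.049 × 10^7 m/s

λ = h/(mv)
λ = (6.626 × 10^-34 J·s) / (3.34 × 10^-27 kg × 1.049 × 10^7 m/s)
λ = 1.89 × 10^-14 m

Since v = 3.5% of c < 10% of c, relativistic corrections are NOT significant and this non-relativistic result is a good approximation.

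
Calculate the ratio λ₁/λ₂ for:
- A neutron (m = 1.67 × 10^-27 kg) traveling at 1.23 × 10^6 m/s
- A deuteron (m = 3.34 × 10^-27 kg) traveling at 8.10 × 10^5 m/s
λ₁/λ₂ = 1.32

Using λ = h/(mv):

λ₁ = h/(m₁v₁) = 3.23 × 10^-13 m
λ₂ = h/(m₂v₂) = 2.45 × 10^-13 m

Ratio λ₁/λ₂ = (m₂v₂)/(m₁v₁)
         = (3.34 × 10^-27 kg × 8.10 × 10^5 m/s) / (1.67 × 10^-27 kg × 1.23 × 10^6 m/s)
         = 1.32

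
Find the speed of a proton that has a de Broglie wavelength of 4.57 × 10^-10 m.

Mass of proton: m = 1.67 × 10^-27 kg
8.68 × 10^2 m/s

From the de Broglie relation λ = h/(mv), we solve for v:

v = h/(mλ)
v = (6.626 × 10^-34 J·s) / (1.67 × 10^-27 kg × 4.57 × 10^-10 m)
v = 8.68 × 10^2 m/s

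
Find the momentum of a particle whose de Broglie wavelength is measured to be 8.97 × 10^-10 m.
7.39 × 10^-25 kg·m/s

From the de Broglie relation λ = h/p, we solve for p:

p = h/λ
p = (6.626 × 10^-34 J·s) / (8.97 × 10^-10 m)
p = 7.39 × 10^-25 kg·m/s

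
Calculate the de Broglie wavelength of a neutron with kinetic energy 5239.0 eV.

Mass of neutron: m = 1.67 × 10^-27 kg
3.96 × 10^-13 m

Using λ = h/√(2mKE):

First convert KE to Joules: KE = 5239.0 eV = 8.394 × 10^-16 J

λ = h/√(2mKE)
λ = (6.626 × 10^-34 J·s) / √(2 × 1.67 × 10^-27 kg × 8.394 × 10^-16 J)
λ = 3.96 × 10^-13 m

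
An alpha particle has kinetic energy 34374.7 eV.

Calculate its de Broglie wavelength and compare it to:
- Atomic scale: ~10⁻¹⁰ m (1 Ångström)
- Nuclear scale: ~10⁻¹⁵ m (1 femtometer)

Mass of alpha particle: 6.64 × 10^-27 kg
λ = 7.75 × 10^-14 m, which is between nuclear and atomic scales.

Using λ = h/√(2mKE):

KE = 34374.7 eV = 5.507 × 10^-15 J

λ = h/√(2mKE)
λ = (6.626 × 10^-34 J·s) / √(2 × 6.64 × 10^-27 kg × 5.507 × 10^-15 J)
λ = 7.75 × 10^-14 m

Comparison:
- Atomic scale (10⁻¹⁰ m): λ is 0.00077× this size
- Nuclear scale (10⁻¹⁵ m): λ is 77× this size

The wavelength is between nuclear and atomic scales.

This wavelength is appropriate for probing atomic structure but too large for nuclear physics experiments.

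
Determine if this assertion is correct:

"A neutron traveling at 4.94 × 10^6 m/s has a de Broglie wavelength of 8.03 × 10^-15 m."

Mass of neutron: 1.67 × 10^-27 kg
False

The claim is incorrect.

Using λ = h/(mv):
λ = (6.626 × 10^-34 J·s) / (1.67 × 10^-27 kg × 4.94 × 10^6 m/s)
λ = 8.03 × 10^-14 m

The actual wavelength differs from the claimed 8.03 × 10^-15 m.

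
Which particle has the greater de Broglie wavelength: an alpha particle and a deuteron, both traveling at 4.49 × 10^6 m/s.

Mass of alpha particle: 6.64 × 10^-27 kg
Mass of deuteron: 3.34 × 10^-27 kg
The deuteron has the longer wavelength.

Using λ = h/(mv), since both particles have the same velocity, the wavelength depends only on mass.

For alpha particle: λ₁ = h/(m₁v) = 2.22 × 10^-14 m
For deuteron: λ₂ = h/(m₂v) = 4.42 × 10^-14 m

Since λ ∝ 1/m at constant velocity, the lighter particle has the longer wavelength.

The deuteron has the longer de Broglie wavelength.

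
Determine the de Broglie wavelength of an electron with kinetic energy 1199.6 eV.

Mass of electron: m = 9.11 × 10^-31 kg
3.54 × 10^-11 m

Using λ = h/√(2mKE):

First convert KE to Joules: KE = 1199.6 eV = 1.922 × 10^-16 J

λ = h/√(2mKE)
λ = (6.626 × 10^-34 J·s) / √(2 × 9.11 × 10^-31 kg × 1.922 × 10^-16 J)
λ = 3.54 × 10^-11 m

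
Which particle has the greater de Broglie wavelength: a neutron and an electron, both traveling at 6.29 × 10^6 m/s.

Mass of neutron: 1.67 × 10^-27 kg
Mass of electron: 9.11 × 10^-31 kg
The electron has the longer wavelength.

Using λ = h/(mv), since both particles have the same velocity, the wavelength depends only on mass.

For neutron: λ₁ = h/(m₁v) = 6.31 × 10^-14 m
For electron: λ₂ = h/(m₂v) = 1.16 × 10^-10 m

Since λ ∝ 1/m at constant velocity, the lighter particle has the longer wavelength.

The electron has the longer de Broglie wavelength.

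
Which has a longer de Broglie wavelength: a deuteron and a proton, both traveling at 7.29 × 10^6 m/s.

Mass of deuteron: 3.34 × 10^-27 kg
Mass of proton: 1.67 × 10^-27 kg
The proton has the longer wavelength.

Using λ = h/(mv), since both particles have the same velocity, the wavelength depends only on mass.

For deuteron: λ₁ = h/(m₁v) = 2.72 × 10^-14 m
For proton: λ₂ = h/(m₂v) = 5.44 × 10^-14 m

Since λ ∝ 1/m at constant velocity, the lighter particle has the longer wavelength.

The proton has the longer de Broglie wavelength.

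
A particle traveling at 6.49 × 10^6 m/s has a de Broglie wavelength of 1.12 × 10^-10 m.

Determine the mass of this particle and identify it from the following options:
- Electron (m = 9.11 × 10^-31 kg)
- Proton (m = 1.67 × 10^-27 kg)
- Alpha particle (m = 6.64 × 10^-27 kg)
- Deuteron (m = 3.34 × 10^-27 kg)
The particle is an electron.

From λ = h/(mv), solve for mass:

m = h/(λv)
m = (6.626 × 10^-34 J·s) / (1.12 × 10^-10 m × 6.49 × 10^6 m/s)
m = 9.12 × 10^-31 kg

Comparing with the listed masses, this is closest to an electron.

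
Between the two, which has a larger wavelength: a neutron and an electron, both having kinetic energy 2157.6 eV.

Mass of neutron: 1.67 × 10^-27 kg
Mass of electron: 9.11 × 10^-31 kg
The electron has the longer wavelength.

Using λ = h/√(2mKE):

For neutron: λ₁ = h/√(2m₁KE) = 6.17 × 10^-13 m
For electron: λ₂ = h/√(2m₂KE) = 2.64 × 10^-11 m

Since λ ∝ 1/√m at constant kinetic energy, the lighter particle has the longer wavelength.

The electron has the longer de Broglie wavelength.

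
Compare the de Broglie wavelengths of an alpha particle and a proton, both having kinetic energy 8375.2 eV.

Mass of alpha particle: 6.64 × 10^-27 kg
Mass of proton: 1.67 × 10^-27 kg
The proton has the longer wavelength.

Using λ = h/√(2mKE):

For alpha particle: λ₁ = h/√(2m₁KE) = 1.57 × 10^-13 m
For proton: λ₂ = h/√(2m₂KE) = 3.13 × 10^-13 m

Since λ ∝ 1/√m at constant kinetic energy, the lighter particle has the longer wavelength.

The proton has the longer de Broglie wavelength.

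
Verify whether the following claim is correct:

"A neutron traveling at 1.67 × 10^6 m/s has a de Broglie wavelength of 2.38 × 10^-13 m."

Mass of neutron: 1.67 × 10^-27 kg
True

The claim is correct.

Using λ = h/(mv):
λ = (6.626 × 10^-34 J·s) / (1.67 × 10^-27 kg × 1.67 × 10^6 m/s)
λ = 2.38 × 10^-13 m

This matches the claimed value.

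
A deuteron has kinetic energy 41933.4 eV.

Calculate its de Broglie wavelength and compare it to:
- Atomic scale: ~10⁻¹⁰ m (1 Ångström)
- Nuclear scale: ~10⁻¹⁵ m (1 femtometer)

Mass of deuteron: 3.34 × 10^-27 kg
λ = 9.89 × 10^-14 m, which is between nuclear and atomic scales.

Using λ = h/√(2mKE):

KE = 41933.4 eV = 6.718 × 10^-15 J

λ = h/√(2mKE)
λ = (6.626 × 10^-34 J·s) / √(2 × 3.34 × 10^-27 kg × 6.718 × 10^-15 J)
λ = 9.89 × 10^-14 m

Comparison:
- Atomic scale (10⁻¹⁰ m): λ is 0.00099× this size
- Nuclear scale (10⁻¹⁵ m): λ is 99× this size

The wavelength is between nuclear and atomic scales.

This wavelength is appropriate for probing atomic structure but too large for nuclear physics experiments.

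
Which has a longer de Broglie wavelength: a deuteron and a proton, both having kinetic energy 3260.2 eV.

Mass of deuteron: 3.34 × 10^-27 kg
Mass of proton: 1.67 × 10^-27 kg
The proton has the longer wavelength.

Using λ = h/√(2mKE):

For deuteron: λ₁ = h/√(2m₁KE) = 3.55 × 10^-13 m
For proton: λ₂ = h/√(2m₂KE) = 5.02 × 10^-13 m

Since λ ∝ 1/√m at constant kinetic energy, the lighter particle has the longer wavelength.

The proton has the longer de Broglie wavelength.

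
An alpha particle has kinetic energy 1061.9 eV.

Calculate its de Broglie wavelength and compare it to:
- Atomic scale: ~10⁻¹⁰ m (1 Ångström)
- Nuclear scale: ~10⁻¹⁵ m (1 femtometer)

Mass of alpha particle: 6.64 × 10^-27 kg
λ = 4.41 × 10^-13 m, which is between nuclear and atomic scales.

Using λ = h/√(2mKE):

KE = 1061.9 eV = 1.701 × 10^-16 J

λ = h/√(2mKE)
λ = (6.626 × 10^-34 J·s) / √(2 × 6.64 × 10^-27 kg × 1.701 × 10^-16 J)
λ = 4.41 × 10^-13 m

Comparison:
- Atomic scale (10⁻¹⁰ m): λ is 0.0044× this size
- Nuclear scale (10⁻¹⁵ m): λ is 4.4e+02× this size

The wavelength is between nuclear and atomic scales.

This wavelength is appropriate for probing atomic structure but too large for nuclear physics experiments.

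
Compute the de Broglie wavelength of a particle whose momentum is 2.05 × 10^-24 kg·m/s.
3.23 × 10^-10 m

Using the de Broglie relation λ = h/p:

λ = h/p
λ = (6.626 × 10^-34 J·s) / (2.05 × 10^-24 kg·m/s)
λ = 3.23 × 10^-10 m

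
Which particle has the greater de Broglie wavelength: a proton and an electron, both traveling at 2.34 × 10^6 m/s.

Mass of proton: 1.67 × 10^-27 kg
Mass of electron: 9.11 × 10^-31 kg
The electron has the longer wavelength.

Using λ = h/(mv), since both particles have the same velocity, the wavelength depends only on mass.

For proton: λ₁ = h/(m₁v) = 1.70 × 10^-13 m
For electron: λ₂ = h/(m₂v) = 3.11 × 10^-10 m

Since λ ∝ 1/m at constant velocity, the lighter particle has the longer wavelength.

The electron has the longer de Broglie wavelength.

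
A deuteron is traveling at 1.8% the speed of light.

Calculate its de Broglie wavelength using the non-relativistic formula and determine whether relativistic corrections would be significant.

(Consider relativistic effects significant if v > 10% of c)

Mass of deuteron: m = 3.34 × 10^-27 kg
No, relativistic corrections are not needed.

Using the non-relativistic de Broglie formula λ = h/(mv):

v = 1.8% × c = 5.396 × 10^6 m/s

λ = h/(mv)
λ = (6.626 × 10^-34 J·s) / (3.34 × 10^-27 kg × 5.396 × 10^6 m/s)
λ = 3.68 × 10^-14 m

Since v = 1.8% of c < 10% of c, relativistic corrections are NOT significant and this non-relativistic result is a good approximation.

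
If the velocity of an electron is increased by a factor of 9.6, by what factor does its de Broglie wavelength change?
The wavelength decreases by a factor of 9.6.

From λ = h/(mv), the wavelength is inversely proportional to velocity:

λ ∝ 1/v

If v → 9.6v, then λ → λ/9.6

When velocity is increased by a factor of 9.6, the wavelength decreases by a factor of 9.6.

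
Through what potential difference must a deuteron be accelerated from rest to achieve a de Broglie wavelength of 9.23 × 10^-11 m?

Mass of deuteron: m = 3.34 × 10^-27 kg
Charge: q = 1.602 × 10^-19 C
4.82 × 10^-2 V

From λ = h/√(2mqV), we solve for V:

λ² = h²/(2mqV)
V = h²/(2mqλ²)
V = (6.626 × 10^-34 J·s)² / (2 × 3.34 × 10^-27 kg × 1.602 × 10^-19 C × (9.23 × 10^-11 m)²)
V = 4.82 × 10^-2 V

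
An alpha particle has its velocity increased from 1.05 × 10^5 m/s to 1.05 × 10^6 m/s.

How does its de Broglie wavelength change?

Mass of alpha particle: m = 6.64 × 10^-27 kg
The wavelength decreases by a factor of 10.

Using λ = h/(mv):

Initial wavelength: λ₁ = h/(mv₁) = 9.50 × 10^-13 m
Final wavelength: λ₂ = h/(mv₂) = 9.50 × 10^-14 m

Since λ ∝ 1/v, when velocity increases by a factor of 10, the wavelength decreases by a factor of 10.

λ₂/λ₁ = v₁/v₂ = 1/10

The wavelength decreases by a factor of 10.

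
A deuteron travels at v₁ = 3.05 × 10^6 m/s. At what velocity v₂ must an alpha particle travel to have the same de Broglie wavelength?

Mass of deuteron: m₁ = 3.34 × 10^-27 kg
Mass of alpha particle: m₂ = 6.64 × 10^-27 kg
v₂ = 1.53 × 10^6 m/s

For equal de Broglie wavelengths: λ₁ = λ₂

h/(m₁v₁) = h/(m₂v₂)
m₁v₁ = m₂v₂
v₂ = v₁ · (m₁/m₂)

v₂ = 3.05 × 10^6 m/s × (3.34 × 10^-27 kg / 6.64 × 10^-27 kg)
v₂ = 1.53 × 10^6 m/s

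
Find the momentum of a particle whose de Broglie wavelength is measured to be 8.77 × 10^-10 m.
7.56 × 10^-25 kg·m/s

From the de Broglie relation λ = h/p, we solve for p:

p = h/λ
p = (6.626 × 10^-34 J·s) / (8.77 × 10^-10 m)
p = 7.56 × 10^-25 kg·m/s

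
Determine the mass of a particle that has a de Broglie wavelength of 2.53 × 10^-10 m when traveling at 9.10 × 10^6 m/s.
2.88 × 10^-31 kg

From the de Broglie relation λ = h/(mv), we solve for m:

m = h/(λv)
m = (6.626 × 10^-34 J·s) / (2.53 × 10^-10 m × 9.10 × 10^6 m/s)
m = 2.88 × 10^-31 kg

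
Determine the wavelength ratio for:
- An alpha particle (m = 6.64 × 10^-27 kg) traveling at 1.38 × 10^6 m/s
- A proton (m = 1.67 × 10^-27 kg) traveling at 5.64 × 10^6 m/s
λ₁/λ₂ = 1.03

Using λ = h/(mv):

λ₁ = h/(m₁v₁) = 7.23 × 10^-14 m
λ₂ = h/(m₂v₂) = 7.03 × 10^-14 m

Ratio λ₁/λ₂ = (m₂v₂)/(m₁v₁)
         = (1.67 × 10^-27 kg × 5.64 × 10^6 m/s) / (6.64 × 10^-27 kg × 1.38 × 10^6 m/s)
         = 1.03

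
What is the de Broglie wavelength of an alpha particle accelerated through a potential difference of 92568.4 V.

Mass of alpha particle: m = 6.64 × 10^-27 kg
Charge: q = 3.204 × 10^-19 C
3.34 × 10^-14 m

When a particle is accelerated through voltage V, it gains kinetic energy KE = qV.

The de Broglie wavelength is then λ = h/√(2mqV):

λ = h/√(2mqV)
λ = (6.626 × 10^-34 J·s) / √(2 × 6.64 × 10^-27 kg × 3.204 × 10^-19 C × 92568.4 V)
λ = 3.34 × 10^-14 m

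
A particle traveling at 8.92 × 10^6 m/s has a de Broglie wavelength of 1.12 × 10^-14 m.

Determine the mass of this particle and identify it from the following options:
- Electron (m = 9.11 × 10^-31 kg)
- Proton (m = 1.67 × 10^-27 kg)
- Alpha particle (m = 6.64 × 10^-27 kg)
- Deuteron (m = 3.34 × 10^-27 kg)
The particle is an alpha particle.

From λ = h/(mv), solve for mass:

m = h/(λv)
m = (6.626 × 10^-34 J·s) / (1.12 × 10^-14 m × 8.92 × 10^6 m/s)
m = 6.63 × 10^-27 kg

Comparing with the listed masses, this is closest to an alpha particle.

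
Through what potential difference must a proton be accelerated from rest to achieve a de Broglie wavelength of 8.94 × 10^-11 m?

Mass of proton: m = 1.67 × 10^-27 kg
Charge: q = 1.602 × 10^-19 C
1.03 × 10^-1 V

From λ = h/√(2mqV), we solve for V:

λ² = h²/(2mqV)
V = h²/(2mqλ²)
V = (6.626 × 10^-34 J·s)² / (2 × 1.67 × 10^-27 kg × 1.602 × 10^-19 C × (8.94 × 10^-11 m)²)
V = 1.03 × 10^-1 V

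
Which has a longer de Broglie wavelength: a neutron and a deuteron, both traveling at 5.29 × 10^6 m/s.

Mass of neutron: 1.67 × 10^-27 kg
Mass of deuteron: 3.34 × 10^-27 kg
The neutron has the longer wavelength.

Using λ = h/(mv), since both particles have the same velocity, the wavelength depends only on mass.

For neutron: λ₁ = h/(m₁v) = 7.50 × 10^-14 m
For deuteron: λ₂ = h/(m₂v) = 3.75 × 10^-14 m

Since λ ∝ 1/m at constant velocity, the lighter particle has the longer wavelength.

The neutron has the longer de Broglie wavelength.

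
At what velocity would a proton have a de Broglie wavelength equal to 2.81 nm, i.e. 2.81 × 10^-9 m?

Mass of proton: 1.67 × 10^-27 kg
1.41 × 10^2 m/s

From λ = h/(mv), solve for v:

v = h/(mλ)
v = (6.626 × 10^-34 J·s) / (1.67 × 10^-27 kg × 2.81 × 10^-9 m)
v = 1.41 × 10^2 m/s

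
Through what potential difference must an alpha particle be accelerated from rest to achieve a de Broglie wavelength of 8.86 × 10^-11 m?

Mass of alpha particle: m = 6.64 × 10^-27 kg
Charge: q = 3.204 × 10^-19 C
1.31 × 10^-2 V

From λ = h/√(2mqV), we solve for V:

λ² = h²/(2mqV)
V = h²/(2mqλ²)
V = (6.626 × 10^-34 J·s)² / (2 × 6.64 × 10^-27 kg × 3.204 × 10^-19 C × (8.86 × 10^-11 m)²)
V = 1.31 × 10^-2 V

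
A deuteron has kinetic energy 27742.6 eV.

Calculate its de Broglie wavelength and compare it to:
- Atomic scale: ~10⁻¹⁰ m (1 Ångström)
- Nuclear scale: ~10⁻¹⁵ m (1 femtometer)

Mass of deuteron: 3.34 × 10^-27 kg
λ = 1.22 × 10^-13 m, which is between nuclear and atomic scales.

Using λ = h/√(2mKE):

KE = 27742.6 eV = 4.445 × 10^-15 J

λ = h/√(2mKE)
λ = (6.626 × 10^-34 J·s) / √(2 × 3.34 × 10^-27 kg × 4.445 × 10^-15 J)
λ = 1.22 × 10^-13 m

Comparison:
- Atomic scale (10⁻¹⁰ m): λ is 0.0012× this size
- Nuclear scale (10⁻¹⁵ m): λ is 1.2e+02× this size

The wavelength is between nuclear and atomic scales.

This wavelength is appropriate for probing atomic structure but too large for nuclear physics experiments.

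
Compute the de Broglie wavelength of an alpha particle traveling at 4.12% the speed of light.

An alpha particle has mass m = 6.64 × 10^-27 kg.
8.08 × 10^-15 m

Using the de Broglie relation λ = h/(mv):

v = 4.12% × c = 1.235 × 10^7 m/s

λ = h/(mv)
λ = (6.626 × 10^-34 J·s) / (6.64 × 10^-27 kg × 1.235 × 10^7 m/s)
λ = 8.08 × 10^-15 m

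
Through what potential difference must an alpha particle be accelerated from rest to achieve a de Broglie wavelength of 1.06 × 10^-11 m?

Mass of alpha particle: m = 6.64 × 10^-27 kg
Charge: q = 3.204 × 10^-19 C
9.18 × 10^-1 V

From λ = h/√(2mqV), we solve for V:

λ² = h²/(2mqV)
V = h²/(2mqλ²)
V = (6.626 × 10^-34 J·s)² / (2 × 6.64 × 10^-27 kg × 3.204 × 10^-19 C × (1.06 × 10^-11 m)²)
V = 9.18 × 10^-1 V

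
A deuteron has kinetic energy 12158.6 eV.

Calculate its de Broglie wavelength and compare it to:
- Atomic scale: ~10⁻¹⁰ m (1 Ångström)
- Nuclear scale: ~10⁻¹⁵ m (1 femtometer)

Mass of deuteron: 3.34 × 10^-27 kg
λ = 1.84 × 10^-13 m, which is between nuclear and atomic scales.

Using λ = h/√(2mKE):

KE = 12158.6 eV = 1.948 × 10^-15 J

λ = h/√(2mKE)
λ = (6.626 × 10^-34 J·s) / √(2 × 3.34 × 10^-27 kg × 1.948 × 10^-15 J)
λ = 1.84 × 10^-13 m

Comparison:
- Atomic scale (10⁻¹⁰ m): λ is 0.0018× this size
- Nuclear scale (10⁻¹⁵ m): λ is 1.8e+02× this size

The wavelength is between nuclear and atomic scales.

This wavelength is appropriate for probing atomic structure but too large for nuclear physics experiments.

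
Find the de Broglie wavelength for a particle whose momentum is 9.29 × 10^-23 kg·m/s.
7.13 × 10^-12 m

Using the de Broglie relation λ = h/p:

λ = h/p
λ = (6.626 × 10^-34 J·s) / (9.29 × 10^-23 kg·m/s)
λ = 7.13 × 10^-12 m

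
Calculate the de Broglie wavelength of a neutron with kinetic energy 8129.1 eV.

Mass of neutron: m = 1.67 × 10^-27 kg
3.18 × 10^-13 m

Using λ = h/√(2mKE):

First convert KE to Joules: KE = 8129.1 eV = 1.302 × 10^-15 J

λ = h/√(2mKE)
λ = (6.626 × 10^-34 J·s) / √(2 × 1.67 × 10^-27 kg × 1.302 × 10^-15 J)
λ = 3.18 × 10^-13 m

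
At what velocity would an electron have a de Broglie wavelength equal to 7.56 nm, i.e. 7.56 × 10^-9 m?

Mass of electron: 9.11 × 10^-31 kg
9.62 × 10^4 m/s

From λ = h/(mv), solve for v:

v = h/(mλ)
v = (6.626 × 10^-34 J·s) / (9.11 × 10^-31 kg × 7.56 × 10^-9 m)
v = 9.62 × 10^4 m/s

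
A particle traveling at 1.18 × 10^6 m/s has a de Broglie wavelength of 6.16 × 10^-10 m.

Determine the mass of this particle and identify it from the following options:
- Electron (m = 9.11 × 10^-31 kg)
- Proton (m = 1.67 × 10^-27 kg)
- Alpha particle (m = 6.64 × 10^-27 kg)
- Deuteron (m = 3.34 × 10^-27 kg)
The particle is an electron.

From λ = h/(mv), solve for mass:

m = h/(λv)
m = (6.626 × 10^-34 J·s) / (6.16 × 10^-10 m × 1.18 × 10^6 m/s)
m = 9.12 × 10^-31 kg

Comparing with the listed masses, this is closest to an electron.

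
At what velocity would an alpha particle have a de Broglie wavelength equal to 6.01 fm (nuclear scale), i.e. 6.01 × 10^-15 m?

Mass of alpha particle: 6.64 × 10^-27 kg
1.66 × 10^7 m/s

From λ = h/(mv), solve for v:

v = h/(mλ)
v = (6.626 × 10^-34 J·s) / (6.64 × 10^-27 kg × 6.01 × 10^-15 m)
v = 1.66 × 10^7 m/s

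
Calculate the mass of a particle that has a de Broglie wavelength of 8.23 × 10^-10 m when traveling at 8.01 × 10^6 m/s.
1.01 × 10^-31 kg

From the de Broglie relation λ = h/(mv), we solve for m:

m = h/(λv)
m = (6.626 × 10^-34 J·s) / (8.23 × 10^-10 m × 8.01 × 10^6 m/s)
m = 1.01 × 10^-31 kg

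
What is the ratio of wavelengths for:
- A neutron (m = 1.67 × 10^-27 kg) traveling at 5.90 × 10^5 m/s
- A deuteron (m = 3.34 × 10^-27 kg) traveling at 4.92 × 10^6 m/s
λ₁/λ₂ = 16.7

Using λ = h/(mv):

λ₁ = h/(m₁v₁) = 6.72 × 10^-13 m
λ₂ = h/(m₂v₂) = 4.03 × 10^-14 m

Ratio λ₁/λ₂ = (m₂v₂)/(m₁v₁)
         = (3.34 × 10^-27 kg × 4.92 × 10^6 m/s) / (1.67 × 10^-27 kg × 5.90 × 10^5 m/s)
         = 16.7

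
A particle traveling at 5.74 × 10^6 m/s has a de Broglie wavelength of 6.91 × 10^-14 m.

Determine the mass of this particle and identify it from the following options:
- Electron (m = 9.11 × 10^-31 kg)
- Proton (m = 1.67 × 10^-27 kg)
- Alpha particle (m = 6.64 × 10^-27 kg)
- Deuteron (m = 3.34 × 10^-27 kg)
The particle is a proton.

From λ = h/(mv), solve for mass:

m = h/(λv)
m = (6.626 × 10^-34 J·s) / (6.91 × 10^-14 m × 5.74 × 10^6 m/s)
m = 1.67 × 10^-27 kg

Comparing with the listed masses, this is closest to a proton.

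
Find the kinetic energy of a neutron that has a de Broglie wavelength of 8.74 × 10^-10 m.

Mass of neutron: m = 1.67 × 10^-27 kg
1.72 × 10^-22 J (or 1.07 × 10^-3 eV)

From λ = h/√(2mKE), we solve for KE:

λ² = h²/(2mKE)
KE = h²/(2mλ²)
KE = (6.626 × 10^-34 J·s)² / (2 × 1.67 × 10^-27 kg × (8.74 × 10^-10 m)²)
KE = 1.72 × 10^-22 J
KE = 1.07 × 10^-3 eV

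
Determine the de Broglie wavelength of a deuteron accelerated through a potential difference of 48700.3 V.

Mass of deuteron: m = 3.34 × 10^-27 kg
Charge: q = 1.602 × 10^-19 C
9.18 × 10^-14 m

When a particle is accelerated through voltage V, it gains kinetic energy KE = qV.

The de Broglie wavelength is then λ = h/√(2mqV):

λ = h/√(2mqV)
λ = (6.626 × 10^-34 J·s) / √(2 × 3.34 × 10^-27 kg × 1.602 × 10^-19 C × 48700.3 V)
λ = 9.18 × 10^-14 m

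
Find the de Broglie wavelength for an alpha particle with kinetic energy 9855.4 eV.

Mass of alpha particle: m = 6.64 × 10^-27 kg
1.45 × 10^-13 m

Using λ = h/√(2mKE):

First convert KE to Joules: KE = 9855.4 eV = 1.579 × 10^-15 J

λ = h/√(2mKE)
λ = (6.626 × 10^-34 J·s) / √(2 × 6.64 × 10^-27 kg × 1.579 × 10^-15 J)
λ = 1.45 × 10^-13 m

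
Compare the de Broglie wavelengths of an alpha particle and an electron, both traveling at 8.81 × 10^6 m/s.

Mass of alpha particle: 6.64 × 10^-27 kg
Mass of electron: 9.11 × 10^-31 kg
The electron has the longer wavelength.

Using λ = h/(mv), since both particles have the same velocity, the wavelength depends only on mass.

For alpha particle: λ₁ = h/(m₁v) = 1.13 × 10^-14 m
For electron: λ₂ = h/(m₂v) = 8.26 × 10^-11 m

Since λ ∝ 1/m at constant velocity, the lighter particle has the longer wavelength.

The electron has the longer de Broglie wavelength.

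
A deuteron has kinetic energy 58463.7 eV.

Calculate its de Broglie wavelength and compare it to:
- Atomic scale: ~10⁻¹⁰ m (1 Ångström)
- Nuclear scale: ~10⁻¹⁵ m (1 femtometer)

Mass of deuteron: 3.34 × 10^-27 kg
λ = 8.38 × 10^-14 m, which is between nuclear and atomic scales.

Using λ = h/√(2mKE):

KE = 58463.7 eV = 9.367 × 10^-15 J

λ = h/√(2mKE)
λ = (6.626 × 10^-34 J·s) / √(2 × 3.34 × 10^-27 kg × 9.367 × 10^-15 J)
λ = 8.38 × 10^-14 m

Comparison:
- Atomic scale (10⁻¹⁰ m): λ is 0.00084× this size
- Nuclear scale (10⁻¹⁵ m): λ is 84× this size

The wavelength is between nuclear and atomic scales.

This wavelength is appropriate for probing atomic structure but too large for nuclear physics experiments.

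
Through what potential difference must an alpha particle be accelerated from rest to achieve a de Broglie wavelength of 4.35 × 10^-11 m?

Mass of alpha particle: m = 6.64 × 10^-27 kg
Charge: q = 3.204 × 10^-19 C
5.45 × 10^-2 V

From λ = h/√(2mqV), we solve for V:

λ² = h²/(2mqV)
V = h²/(2mqλ²)
V = (6.626 × 10^-34 J·s)² / (2 × 6.64 × 10^-27 kg × 3.204 × 10^-19 C × (4.35 × 10^-11 m)²)
V = 5.45 × 10^-2 V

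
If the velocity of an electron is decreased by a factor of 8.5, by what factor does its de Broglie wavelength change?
The wavelength increases by a factor of 8.5.

From λ = h/(mv), the wavelength is inversely proportional to velocity:

λ ∝ 1/v

If v → v/8.5, then λ → 8.5λ

When velocity is decreased by a factor of 8.5, the wavelength increases by a factor of 8.5.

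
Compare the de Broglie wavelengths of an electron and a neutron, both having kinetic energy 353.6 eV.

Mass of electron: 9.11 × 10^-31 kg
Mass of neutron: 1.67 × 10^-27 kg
The electron has the longer wavelength.

Using λ = h/√(2mKE):

For electron: λ₁ = h/√(2m₁KE) = 6.52 × 10^-11 m
For neutron: λ₂ = h/√(2m₂KE) = 1.52 × 10^-12 m

Since λ ∝ 1/√m at constant kinetic energy, the lighter particle has the longer wavelength.

The electron has the longer de Broglie wavelength.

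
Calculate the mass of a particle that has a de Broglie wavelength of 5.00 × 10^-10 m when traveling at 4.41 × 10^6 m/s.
3.00 × 10^-31 kg

From the de Broglie relation λ = h/(mv), we solve for m:

m = h/(λv)
m = (6.626 × 10^-34 J·s) / (5.00 × 10^-10 m × 4.41 × 10^6 m/s)
m = 3.00 × 10^-31 kg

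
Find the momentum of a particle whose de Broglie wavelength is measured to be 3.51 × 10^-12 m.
1.89 × 10^-22 kg·m/s

From the de Broglie relation λ = h/p, we solve for p:

p = h/λ
p = (6.626 × 10^-34 J·s) / (3.51 × 10^-12 m)
p = 1.89 × 10^-22 kg·m/s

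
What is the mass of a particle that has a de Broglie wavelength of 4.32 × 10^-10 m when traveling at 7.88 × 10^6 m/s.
1.95 × 10^-31 kg

From the de Broglie relation λ = h/(mv), we solve for m:

m = h/(λv)
m = (6.626 × 10^-34 J·s) / (4.32 × 10^-10 m × 7.88 × 10^6 m/s)
m = 1.95 × 10^-31 kg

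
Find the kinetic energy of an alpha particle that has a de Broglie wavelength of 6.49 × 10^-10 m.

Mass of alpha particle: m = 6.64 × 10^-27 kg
7.85 × 10^-23 J (or 4.90 × 10^-4 eV)

From λ = h/√(2mKE), we solve for KE:

λ² = h²/(2mKE)
KE = h²/(2mλ²)
KE = (6.626 × 10^-34 J·s)² / (2 × 6.64 × 10^-27 kg × (6.49 × 10^-10 m)²)
KE = 7.85 × 10^-23 J
KE = 4.90 × 10^-4 eV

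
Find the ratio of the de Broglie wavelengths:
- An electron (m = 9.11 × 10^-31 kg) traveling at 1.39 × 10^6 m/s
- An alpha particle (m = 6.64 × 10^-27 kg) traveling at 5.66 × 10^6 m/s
λ₁/λ₂ = 2.97 × 10^4

Using λ = h/(mv):

λ₁ = h/(m₁v₁) = 5.23 × 10^-10 m
λ₂ = h/(m₂v₂) = 1.76 × 10^-14 m

Ratio λ₁/λ₂ = (m₂v₂)/(m₁v₁)
         = (6.64 × 10^-27 kg × 5.66 × 10^6 m/s) / (9.11 × 10^-31 kg × 1.39 × 10^6 m/s)
         = 2.97 × 10^4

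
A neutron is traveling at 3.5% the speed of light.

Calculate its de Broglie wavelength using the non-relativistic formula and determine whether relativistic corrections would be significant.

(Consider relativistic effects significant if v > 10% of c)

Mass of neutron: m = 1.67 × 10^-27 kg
No, relativistic corrections are not needed.

Using the non-relativistic de Broglie formula λ = h/(mv):

v = 3.5% × c = 1.049 × 10^7 m/s

λ = h/(mv)
λ = (6.626 × 10^-34 J·s) / (1.67 × 10^-27 kg × 1.049 × 10^7 m/s)
λ = 3.78 × 10^-14 m

Since v = 3.5% of c < 10% of c, relativistic corrections are NOT significant and this non-relativistic result is a good approximation.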